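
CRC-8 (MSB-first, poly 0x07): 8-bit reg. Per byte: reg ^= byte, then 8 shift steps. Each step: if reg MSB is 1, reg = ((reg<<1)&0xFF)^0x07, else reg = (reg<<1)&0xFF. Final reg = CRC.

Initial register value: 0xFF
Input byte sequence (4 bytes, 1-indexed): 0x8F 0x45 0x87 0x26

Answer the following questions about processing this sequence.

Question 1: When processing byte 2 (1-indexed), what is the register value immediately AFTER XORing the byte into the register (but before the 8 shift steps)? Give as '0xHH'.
Answer: 0x12

Derivation:
Register before byte 2: 0x57
Byte 2: 0x45
0x57 XOR 0x45 = 0x12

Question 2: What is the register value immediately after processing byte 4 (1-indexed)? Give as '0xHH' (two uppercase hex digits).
After byte 1 (0x8F): reg=0x57
After byte 2 (0x45): reg=0x7E
After byte 3 (0x87): reg=0xE1
After byte 4 (0x26): reg=0x5B

Answer: 0x5B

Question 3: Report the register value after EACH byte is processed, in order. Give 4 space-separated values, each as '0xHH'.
0x57 0x7E 0xE1 0x5B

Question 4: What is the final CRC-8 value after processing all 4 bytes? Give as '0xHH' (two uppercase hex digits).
After byte 1 (0x8F): reg=0x57
After byte 2 (0x45): reg=0x7E
After byte 3 (0x87): reg=0xE1
After byte 4 (0x26): reg=0x5B

Answer: 0x5B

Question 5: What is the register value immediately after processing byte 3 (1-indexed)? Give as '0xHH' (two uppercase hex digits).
After byte 1 (0x8F): reg=0x57
After byte 2 (0x45): reg=0x7E
After byte 3 (0x87): reg=0xE1

Answer: 0xE1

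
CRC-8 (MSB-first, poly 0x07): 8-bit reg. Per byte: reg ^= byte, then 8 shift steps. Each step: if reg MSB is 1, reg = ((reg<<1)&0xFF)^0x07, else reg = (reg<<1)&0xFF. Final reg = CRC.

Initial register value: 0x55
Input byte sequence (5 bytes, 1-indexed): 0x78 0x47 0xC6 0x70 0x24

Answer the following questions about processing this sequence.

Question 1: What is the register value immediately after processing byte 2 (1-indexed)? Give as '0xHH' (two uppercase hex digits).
After byte 1 (0x78): reg=0xC3
After byte 2 (0x47): reg=0x95

Answer: 0x95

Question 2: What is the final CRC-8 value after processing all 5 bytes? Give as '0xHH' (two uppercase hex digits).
After byte 1 (0x78): reg=0xC3
After byte 2 (0x47): reg=0x95
After byte 3 (0xC6): reg=0xBE
After byte 4 (0x70): reg=0x64
After byte 5 (0x24): reg=0xC7

Answer: 0xC7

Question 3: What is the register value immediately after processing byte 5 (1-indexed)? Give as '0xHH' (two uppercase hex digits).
Answer: 0xC7

Derivation:
After byte 1 (0x78): reg=0xC3
After byte 2 (0x47): reg=0x95
After byte 3 (0xC6): reg=0xBE
After byte 4 (0x70): reg=0x64
After byte 5 (0x24): reg=0xC7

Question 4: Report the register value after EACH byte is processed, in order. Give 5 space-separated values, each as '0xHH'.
0xC3 0x95 0xBE 0x64 0xC7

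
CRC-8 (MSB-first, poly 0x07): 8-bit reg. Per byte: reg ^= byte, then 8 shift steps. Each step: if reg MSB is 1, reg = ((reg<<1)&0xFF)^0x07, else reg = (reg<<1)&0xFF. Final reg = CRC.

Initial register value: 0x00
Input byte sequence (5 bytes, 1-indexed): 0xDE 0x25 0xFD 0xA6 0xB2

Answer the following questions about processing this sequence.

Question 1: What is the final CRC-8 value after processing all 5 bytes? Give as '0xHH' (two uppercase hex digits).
Answer: 0x33

Derivation:
After byte 1 (0xDE): reg=0x14
After byte 2 (0x25): reg=0x97
After byte 3 (0xFD): reg=0x11
After byte 4 (0xA6): reg=0x0C
After byte 5 (0xB2): reg=0x33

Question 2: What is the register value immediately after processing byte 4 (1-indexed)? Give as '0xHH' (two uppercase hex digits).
Answer: 0x0C

Derivation:
After byte 1 (0xDE): reg=0x14
After byte 2 (0x25): reg=0x97
After byte 3 (0xFD): reg=0x11
After byte 4 (0xA6): reg=0x0C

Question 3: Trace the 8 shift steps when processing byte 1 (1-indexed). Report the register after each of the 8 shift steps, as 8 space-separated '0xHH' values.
Answer: 0xBB 0x71 0xE2 0xC3 0x81 0x05 0x0A 0x14

Derivation:
Register before byte 1: 0x00
After XOR with byte 0xDE: 0xDE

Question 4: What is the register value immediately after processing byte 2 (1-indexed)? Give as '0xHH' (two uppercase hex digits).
Answer: 0x97

Derivation:
After byte 1 (0xDE): reg=0x14
After byte 2 (0x25): reg=0x97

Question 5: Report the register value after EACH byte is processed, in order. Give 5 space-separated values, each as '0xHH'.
0x14 0x97 0x11 0x0C 0x33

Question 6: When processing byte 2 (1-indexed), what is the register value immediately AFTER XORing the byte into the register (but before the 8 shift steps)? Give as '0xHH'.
Register before byte 2: 0x14
Byte 2: 0x25
0x14 XOR 0x25 = 0x31

Answer: 0x31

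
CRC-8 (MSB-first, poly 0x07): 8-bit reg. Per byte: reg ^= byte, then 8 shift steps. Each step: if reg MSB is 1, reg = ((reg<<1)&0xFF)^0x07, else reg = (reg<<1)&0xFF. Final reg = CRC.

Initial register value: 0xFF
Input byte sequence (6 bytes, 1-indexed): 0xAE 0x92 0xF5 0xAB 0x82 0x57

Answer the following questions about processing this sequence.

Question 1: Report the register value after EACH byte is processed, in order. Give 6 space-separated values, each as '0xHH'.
0xB0 0xEE 0x41 0x98 0x46 0x77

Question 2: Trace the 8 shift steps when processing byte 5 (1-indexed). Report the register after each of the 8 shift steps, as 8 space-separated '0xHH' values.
Answer: 0x34 0x68 0xD0 0xA7 0x49 0x92 0x23 0x46

Derivation:
After byte 1 (0xAE): reg=0xB0
After byte 2 (0x92): reg=0xEE
After byte 3 (0xF5): reg=0x41
After byte 4 (0xAB): reg=0x98
Register before byte 5: 0x98
After XOR with byte 0x82: 0x1A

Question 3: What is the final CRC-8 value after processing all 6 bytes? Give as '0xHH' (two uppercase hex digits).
After byte 1 (0xAE): reg=0xB0
After byte 2 (0x92): reg=0xEE
After byte 3 (0xF5): reg=0x41
After byte 4 (0xAB): reg=0x98
After byte 5 (0x82): reg=0x46
After byte 6 (0x57): reg=0x77

Answer: 0x77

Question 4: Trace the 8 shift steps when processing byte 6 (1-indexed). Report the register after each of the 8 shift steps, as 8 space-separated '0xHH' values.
After byte 1 (0xAE): reg=0xB0
After byte 2 (0x92): reg=0xEE
After byte 3 (0xF5): reg=0x41
After byte 4 (0xAB): reg=0x98
After byte 5 (0x82): reg=0x46
Register before byte 6: 0x46
After XOR with byte 0x57: 0x11

Answer: 0x22 0x44 0x88 0x17 0x2E 0x5C 0xB8 0x77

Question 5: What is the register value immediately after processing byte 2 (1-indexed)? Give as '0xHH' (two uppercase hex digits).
Answer: 0xEE

Derivation:
After byte 1 (0xAE): reg=0xB0
After byte 2 (0x92): reg=0xEE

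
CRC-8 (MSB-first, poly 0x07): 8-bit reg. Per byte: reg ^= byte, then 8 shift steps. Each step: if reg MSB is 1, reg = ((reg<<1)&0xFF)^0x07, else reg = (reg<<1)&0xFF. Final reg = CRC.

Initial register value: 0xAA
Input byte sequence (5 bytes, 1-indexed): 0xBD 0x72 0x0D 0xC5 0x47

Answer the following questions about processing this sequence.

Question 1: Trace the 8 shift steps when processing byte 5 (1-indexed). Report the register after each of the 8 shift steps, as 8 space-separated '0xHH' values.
After byte 1 (0xBD): reg=0x65
After byte 2 (0x72): reg=0x65
After byte 3 (0x0D): reg=0x1F
After byte 4 (0xC5): reg=0x08
Register before byte 5: 0x08
After XOR with byte 0x47: 0x4F

Answer: 0x9E 0x3B 0x76 0xEC 0xDF 0xB9 0x75 0xEA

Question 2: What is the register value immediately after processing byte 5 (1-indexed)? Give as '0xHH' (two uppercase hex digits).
Answer: 0xEA

Derivation:
After byte 1 (0xBD): reg=0x65
After byte 2 (0x72): reg=0x65
After byte 3 (0x0D): reg=0x1F
After byte 4 (0xC5): reg=0x08
After byte 5 (0x47): reg=0xEA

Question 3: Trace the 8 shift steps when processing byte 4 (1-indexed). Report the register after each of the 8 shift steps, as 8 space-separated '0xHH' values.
After byte 1 (0xBD): reg=0x65
After byte 2 (0x72): reg=0x65
After byte 3 (0x0D): reg=0x1F
Register before byte 4: 0x1F
After XOR with byte 0xC5: 0xDA

Answer: 0xB3 0x61 0xC2 0x83 0x01 0x02 0x04 0x08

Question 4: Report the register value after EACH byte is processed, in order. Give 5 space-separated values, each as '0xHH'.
0x65 0x65 0x1F 0x08 0xEA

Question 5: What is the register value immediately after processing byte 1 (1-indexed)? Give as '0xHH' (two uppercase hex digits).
After byte 1 (0xBD): reg=0x65

Answer: 0x65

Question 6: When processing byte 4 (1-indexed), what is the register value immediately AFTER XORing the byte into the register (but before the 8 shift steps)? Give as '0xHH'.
Answer: 0xDA

Derivation:
Register before byte 4: 0x1F
Byte 4: 0xC5
0x1F XOR 0xC5 = 0xDA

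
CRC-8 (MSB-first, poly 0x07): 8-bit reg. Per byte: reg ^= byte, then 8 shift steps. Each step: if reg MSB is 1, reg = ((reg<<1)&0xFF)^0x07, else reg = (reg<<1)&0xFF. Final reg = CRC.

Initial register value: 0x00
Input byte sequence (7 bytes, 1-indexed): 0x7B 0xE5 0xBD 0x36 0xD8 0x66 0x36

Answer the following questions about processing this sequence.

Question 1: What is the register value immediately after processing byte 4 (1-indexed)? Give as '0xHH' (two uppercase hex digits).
Answer: 0x92

Derivation:
After byte 1 (0x7B): reg=0x66
After byte 2 (0xE5): reg=0x80
After byte 3 (0xBD): reg=0xB3
After byte 4 (0x36): reg=0x92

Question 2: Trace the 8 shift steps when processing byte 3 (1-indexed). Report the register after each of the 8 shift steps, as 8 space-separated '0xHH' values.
After byte 1 (0x7B): reg=0x66
After byte 2 (0xE5): reg=0x80
Register before byte 3: 0x80
After XOR with byte 0xBD: 0x3D

Answer: 0x7A 0xF4 0xEF 0xD9 0xB5 0x6D 0xDA 0xB3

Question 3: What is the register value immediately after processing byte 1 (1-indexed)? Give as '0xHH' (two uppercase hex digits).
After byte 1 (0x7B): reg=0x66

Answer: 0x66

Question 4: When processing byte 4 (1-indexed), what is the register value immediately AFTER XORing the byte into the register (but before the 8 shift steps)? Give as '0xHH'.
Register before byte 4: 0xB3
Byte 4: 0x36
0xB3 XOR 0x36 = 0x85

Answer: 0x85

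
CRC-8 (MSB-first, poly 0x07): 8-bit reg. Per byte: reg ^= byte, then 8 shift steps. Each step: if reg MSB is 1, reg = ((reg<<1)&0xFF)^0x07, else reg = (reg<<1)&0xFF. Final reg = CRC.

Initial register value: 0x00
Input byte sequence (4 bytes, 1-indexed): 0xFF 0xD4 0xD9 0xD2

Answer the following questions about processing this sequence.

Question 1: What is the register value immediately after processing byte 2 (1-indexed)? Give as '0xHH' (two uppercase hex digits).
Answer: 0xF5

Derivation:
After byte 1 (0xFF): reg=0xF3
After byte 2 (0xD4): reg=0xF5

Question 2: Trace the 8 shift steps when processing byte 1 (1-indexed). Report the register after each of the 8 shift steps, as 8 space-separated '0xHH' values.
Register before byte 1: 0x00
After XOR with byte 0xFF: 0xFF

Answer: 0xF9 0xF5 0xED 0xDD 0xBD 0x7D 0xFA 0xF3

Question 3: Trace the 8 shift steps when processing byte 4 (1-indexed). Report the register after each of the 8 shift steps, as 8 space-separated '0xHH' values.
Answer: 0x2C 0x58 0xB0 0x67 0xCE 0x9B 0x31 0x62

Derivation:
After byte 1 (0xFF): reg=0xF3
After byte 2 (0xD4): reg=0xF5
After byte 3 (0xD9): reg=0xC4
Register before byte 4: 0xC4
After XOR with byte 0xD2: 0x16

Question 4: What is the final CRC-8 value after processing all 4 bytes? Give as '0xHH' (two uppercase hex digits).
After byte 1 (0xFF): reg=0xF3
After byte 2 (0xD4): reg=0xF5
After byte 3 (0xD9): reg=0xC4
After byte 4 (0xD2): reg=0x62

Answer: 0x62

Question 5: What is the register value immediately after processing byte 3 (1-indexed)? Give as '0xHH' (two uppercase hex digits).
After byte 1 (0xFF): reg=0xF3
After byte 2 (0xD4): reg=0xF5
After byte 3 (0xD9): reg=0xC4

Answer: 0xC4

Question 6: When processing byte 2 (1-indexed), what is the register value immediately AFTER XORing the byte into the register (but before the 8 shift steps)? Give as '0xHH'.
Register before byte 2: 0xF3
Byte 2: 0xD4
0xF3 XOR 0xD4 = 0x27

Answer: 0x27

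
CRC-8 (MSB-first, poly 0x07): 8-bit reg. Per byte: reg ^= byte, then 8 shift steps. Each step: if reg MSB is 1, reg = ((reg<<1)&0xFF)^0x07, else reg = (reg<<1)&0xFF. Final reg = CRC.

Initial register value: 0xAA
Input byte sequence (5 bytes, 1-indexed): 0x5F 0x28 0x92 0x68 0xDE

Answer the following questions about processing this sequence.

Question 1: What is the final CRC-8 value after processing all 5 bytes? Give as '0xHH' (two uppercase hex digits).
After byte 1 (0x5F): reg=0xC5
After byte 2 (0x28): reg=0x8D
After byte 3 (0x92): reg=0x5D
After byte 4 (0x68): reg=0x8B
After byte 5 (0xDE): reg=0xAC

Answer: 0xAC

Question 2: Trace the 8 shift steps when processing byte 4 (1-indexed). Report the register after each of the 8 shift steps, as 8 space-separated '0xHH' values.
Answer: 0x6A 0xD4 0xAF 0x59 0xB2 0x63 0xC6 0x8B

Derivation:
After byte 1 (0x5F): reg=0xC5
After byte 2 (0x28): reg=0x8D
After byte 3 (0x92): reg=0x5D
Register before byte 4: 0x5D
After XOR with byte 0x68: 0x35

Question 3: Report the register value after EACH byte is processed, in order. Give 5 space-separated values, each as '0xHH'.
0xC5 0x8D 0x5D 0x8B 0xAC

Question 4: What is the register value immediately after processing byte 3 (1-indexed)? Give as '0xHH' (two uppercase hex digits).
Answer: 0x5D

Derivation:
After byte 1 (0x5F): reg=0xC5
After byte 2 (0x28): reg=0x8D
After byte 3 (0x92): reg=0x5D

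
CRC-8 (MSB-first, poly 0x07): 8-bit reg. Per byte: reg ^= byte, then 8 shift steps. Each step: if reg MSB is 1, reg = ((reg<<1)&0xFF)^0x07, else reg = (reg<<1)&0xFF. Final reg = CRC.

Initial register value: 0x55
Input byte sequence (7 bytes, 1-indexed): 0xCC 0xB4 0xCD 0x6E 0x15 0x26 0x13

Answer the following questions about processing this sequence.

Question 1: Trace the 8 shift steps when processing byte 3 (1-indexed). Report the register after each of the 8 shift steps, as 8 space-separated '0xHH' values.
After byte 1 (0xCC): reg=0xC6
After byte 2 (0xB4): reg=0x59
Register before byte 3: 0x59
After XOR with byte 0xCD: 0x94

Answer: 0x2F 0x5E 0xBC 0x7F 0xFE 0xFB 0xF1 0xE5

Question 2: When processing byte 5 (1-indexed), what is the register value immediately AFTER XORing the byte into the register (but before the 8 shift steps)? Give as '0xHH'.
Answer: 0xAD

Derivation:
Register before byte 5: 0xB8
Byte 5: 0x15
0xB8 XOR 0x15 = 0xAD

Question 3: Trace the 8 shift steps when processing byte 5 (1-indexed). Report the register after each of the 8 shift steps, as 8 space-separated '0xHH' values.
Answer: 0x5D 0xBA 0x73 0xE6 0xCB 0x91 0x25 0x4A

Derivation:
After byte 1 (0xCC): reg=0xC6
After byte 2 (0xB4): reg=0x59
After byte 3 (0xCD): reg=0xE5
After byte 4 (0x6E): reg=0xB8
Register before byte 5: 0xB8
After XOR with byte 0x15: 0xAD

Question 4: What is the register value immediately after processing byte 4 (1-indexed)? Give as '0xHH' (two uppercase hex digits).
Answer: 0xB8

Derivation:
After byte 1 (0xCC): reg=0xC6
After byte 2 (0xB4): reg=0x59
After byte 3 (0xCD): reg=0xE5
After byte 4 (0x6E): reg=0xB8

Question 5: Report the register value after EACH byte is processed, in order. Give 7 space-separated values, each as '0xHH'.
0xC6 0x59 0xE5 0xB8 0x4A 0x03 0x70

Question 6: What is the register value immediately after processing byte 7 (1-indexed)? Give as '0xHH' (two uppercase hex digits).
After byte 1 (0xCC): reg=0xC6
After byte 2 (0xB4): reg=0x59
After byte 3 (0xCD): reg=0xE5
After byte 4 (0x6E): reg=0xB8
After byte 5 (0x15): reg=0x4A
After byte 6 (0x26): reg=0x03
After byte 7 (0x13): reg=0x70

Answer: 0x70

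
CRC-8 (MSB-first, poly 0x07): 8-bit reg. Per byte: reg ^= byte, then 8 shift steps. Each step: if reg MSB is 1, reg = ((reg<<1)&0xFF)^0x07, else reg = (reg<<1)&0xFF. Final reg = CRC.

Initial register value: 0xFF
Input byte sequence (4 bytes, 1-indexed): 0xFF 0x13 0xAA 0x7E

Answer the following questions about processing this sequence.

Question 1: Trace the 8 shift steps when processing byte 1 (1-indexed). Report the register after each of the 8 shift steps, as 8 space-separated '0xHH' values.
Register before byte 1: 0xFF
After XOR with byte 0xFF: 0x00

Answer: 0x00 0x00 0x00 0x00 0x00 0x00 0x00 0x00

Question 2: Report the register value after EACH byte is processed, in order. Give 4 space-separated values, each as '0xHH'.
0x00 0x79 0x37 0xF8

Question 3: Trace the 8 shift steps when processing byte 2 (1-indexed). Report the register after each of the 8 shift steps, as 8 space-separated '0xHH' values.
Answer: 0x26 0x4C 0x98 0x37 0x6E 0xDC 0xBF 0x79

Derivation:
After byte 1 (0xFF): reg=0x00
Register before byte 2: 0x00
After XOR with byte 0x13: 0x13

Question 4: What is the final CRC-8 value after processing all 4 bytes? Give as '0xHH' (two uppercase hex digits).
Answer: 0xF8

Derivation:
After byte 1 (0xFF): reg=0x00
After byte 2 (0x13): reg=0x79
After byte 3 (0xAA): reg=0x37
After byte 4 (0x7E): reg=0xF8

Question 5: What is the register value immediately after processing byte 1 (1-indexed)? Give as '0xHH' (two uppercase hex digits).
Answer: 0x00

Derivation:
After byte 1 (0xFF): reg=0x00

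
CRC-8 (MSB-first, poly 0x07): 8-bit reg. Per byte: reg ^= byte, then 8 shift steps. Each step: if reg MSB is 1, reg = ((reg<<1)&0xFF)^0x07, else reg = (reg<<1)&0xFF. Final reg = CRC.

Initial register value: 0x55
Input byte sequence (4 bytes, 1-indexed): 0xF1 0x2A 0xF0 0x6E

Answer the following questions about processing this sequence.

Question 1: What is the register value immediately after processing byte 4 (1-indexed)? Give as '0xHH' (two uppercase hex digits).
Answer: 0x7A

Derivation:
After byte 1 (0xF1): reg=0x75
After byte 2 (0x2A): reg=0x9A
After byte 3 (0xF0): reg=0x11
After byte 4 (0x6E): reg=0x7A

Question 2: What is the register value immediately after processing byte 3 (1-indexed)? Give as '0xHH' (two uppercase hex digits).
After byte 1 (0xF1): reg=0x75
After byte 2 (0x2A): reg=0x9A
After byte 3 (0xF0): reg=0x11

Answer: 0x11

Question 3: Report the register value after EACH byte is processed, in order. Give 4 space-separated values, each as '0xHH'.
0x75 0x9A 0x11 0x7A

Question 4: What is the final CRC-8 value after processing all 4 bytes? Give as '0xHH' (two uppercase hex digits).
Answer: 0x7A

Derivation:
After byte 1 (0xF1): reg=0x75
After byte 2 (0x2A): reg=0x9A
After byte 3 (0xF0): reg=0x11
After byte 4 (0x6E): reg=0x7A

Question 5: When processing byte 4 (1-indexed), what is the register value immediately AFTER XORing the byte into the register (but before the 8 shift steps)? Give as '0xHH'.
Answer: 0x7F

Derivation:
Register before byte 4: 0x11
Byte 4: 0x6E
0x11 XOR 0x6E = 0x7F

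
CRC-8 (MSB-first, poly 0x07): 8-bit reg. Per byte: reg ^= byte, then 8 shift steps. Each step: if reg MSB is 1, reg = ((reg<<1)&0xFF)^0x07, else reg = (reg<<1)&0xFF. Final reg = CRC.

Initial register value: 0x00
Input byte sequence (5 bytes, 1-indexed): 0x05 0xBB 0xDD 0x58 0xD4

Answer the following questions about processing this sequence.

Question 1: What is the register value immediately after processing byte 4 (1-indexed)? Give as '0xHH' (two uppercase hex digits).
After byte 1 (0x05): reg=0x1B
After byte 2 (0xBB): reg=0x69
After byte 3 (0xDD): reg=0x05
After byte 4 (0x58): reg=0x94

Answer: 0x94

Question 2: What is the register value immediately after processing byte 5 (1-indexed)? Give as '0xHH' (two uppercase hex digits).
After byte 1 (0x05): reg=0x1B
After byte 2 (0xBB): reg=0x69
After byte 3 (0xDD): reg=0x05
After byte 4 (0x58): reg=0x94
After byte 5 (0xD4): reg=0xC7

Answer: 0xC7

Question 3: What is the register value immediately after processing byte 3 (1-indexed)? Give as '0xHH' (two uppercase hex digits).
Answer: 0x05

Derivation:
After byte 1 (0x05): reg=0x1B
After byte 2 (0xBB): reg=0x69
After byte 3 (0xDD): reg=0x05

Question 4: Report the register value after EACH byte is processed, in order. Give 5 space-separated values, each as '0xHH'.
0x1B 0x69 0x05 0x94 0xC7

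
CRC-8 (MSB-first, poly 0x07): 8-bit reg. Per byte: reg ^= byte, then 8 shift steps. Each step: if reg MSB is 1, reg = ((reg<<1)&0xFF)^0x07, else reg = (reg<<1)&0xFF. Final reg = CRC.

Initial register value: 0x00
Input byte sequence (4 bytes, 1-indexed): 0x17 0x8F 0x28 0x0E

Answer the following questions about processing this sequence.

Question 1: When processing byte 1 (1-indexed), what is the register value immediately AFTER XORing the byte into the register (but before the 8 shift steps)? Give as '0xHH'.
Answer: 0x17

Derivation:
Register before byte 1: 0x00
Byte 1: 0x17
0x00 XOR 0x17 = 0x17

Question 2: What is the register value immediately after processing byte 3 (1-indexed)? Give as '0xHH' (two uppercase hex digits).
Answer: 0x19

Derivation:
After byte 1 (0x17): reg=0x65
After byte 2 (0x8F): reg=0x98
After byte 3 (0x28): reg=0x19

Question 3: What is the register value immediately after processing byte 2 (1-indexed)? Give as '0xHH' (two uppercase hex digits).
After byte 1 (0x17): reg=0x65
After byte 2 (0x8F): reg=0x98

Answer: 0x98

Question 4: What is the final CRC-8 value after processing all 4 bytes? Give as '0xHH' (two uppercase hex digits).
Answer: 0x65

Derivation:
After byte 1 (0x17): reg=0x65
After byte 2 (0x8F): reg=0x98
After byte 3 (0x28): reg=0x19
After byte 4 (0x0E): reg=0x65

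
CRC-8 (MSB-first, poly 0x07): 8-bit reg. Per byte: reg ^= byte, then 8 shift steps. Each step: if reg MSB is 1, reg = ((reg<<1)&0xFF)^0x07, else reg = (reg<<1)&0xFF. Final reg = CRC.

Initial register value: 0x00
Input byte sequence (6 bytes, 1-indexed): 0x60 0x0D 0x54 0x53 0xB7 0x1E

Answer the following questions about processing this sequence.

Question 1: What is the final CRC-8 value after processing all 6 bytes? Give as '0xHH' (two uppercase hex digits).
Answer: 0xFA

Derivation:
After byte 1 (0x60): reg=0x27
After byte 2 (0x0D): reg=0xD6
After byte 3 (0x54): reg=0x87
After byte 4 (0x53): reg=0x22
After byte 5 (0xB7): reg=0xE2
After byte 6 (0x1E): reg=0xFA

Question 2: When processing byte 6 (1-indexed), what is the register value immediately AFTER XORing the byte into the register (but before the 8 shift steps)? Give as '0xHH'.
Register before byte 6: 0xE2
Byte 6: 0x1E
0xE2 XOR 0x1E = 0xFC

Answer: 0xFC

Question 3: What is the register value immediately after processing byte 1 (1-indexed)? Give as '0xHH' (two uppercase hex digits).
Answer: 0x27

Derivation:
After byte 1 (0x60): reg=0x27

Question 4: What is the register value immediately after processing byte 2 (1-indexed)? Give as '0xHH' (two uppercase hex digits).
After byte 1 (0x60): reg=0x27
After byte 2 (0x0D): reg=0xD6

Answer: 0xD6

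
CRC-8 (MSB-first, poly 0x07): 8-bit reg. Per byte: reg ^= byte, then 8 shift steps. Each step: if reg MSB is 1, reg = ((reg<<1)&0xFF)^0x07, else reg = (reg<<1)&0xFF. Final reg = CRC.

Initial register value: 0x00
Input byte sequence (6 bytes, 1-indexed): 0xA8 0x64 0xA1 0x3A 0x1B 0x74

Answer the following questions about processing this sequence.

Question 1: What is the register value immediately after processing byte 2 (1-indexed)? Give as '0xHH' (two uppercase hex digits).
After byte 1 (0xA8): reg=0x51
After byte 2 (0x64): reg=0x8B

Answer: 0x8B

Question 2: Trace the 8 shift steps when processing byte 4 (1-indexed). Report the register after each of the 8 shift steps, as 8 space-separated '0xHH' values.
After byte 1 (0xA8): reg=0x51
After byte 2 (0x64): reg=0x8B
After byte 3 (0xA1): reg=0xD6
Register before byte 4: 0xD6
After XOR with byte 0x3A: 0xEC

Answer: 0xDF 0xB9 0x75 0xEA 0xD3 0xA1 0x45 0x8A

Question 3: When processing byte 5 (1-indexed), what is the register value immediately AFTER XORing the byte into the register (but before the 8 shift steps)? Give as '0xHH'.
Answer: 0x91

Derivation:
Register before byte 5: 0x8A
Byte 5: 0x1B
0x8A XOR 0x1B = 0x91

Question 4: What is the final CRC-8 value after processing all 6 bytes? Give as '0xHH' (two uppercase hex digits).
After byte 1 (0xA8): reg=0x51
After byte 2 (0x64): reg=0x8B
After byte 3 (0xA1): reg=0xD6
After byte 4 (0x3A): reg=0x8A
After byte 5 (0x1B): reg=0xFE
After byte 6 (0x74): reg=0xBF

Answer: 0xBF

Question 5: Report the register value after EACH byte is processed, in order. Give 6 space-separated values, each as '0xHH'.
0x51 0x8B 0xD6 0x8A 0xFE 0xBF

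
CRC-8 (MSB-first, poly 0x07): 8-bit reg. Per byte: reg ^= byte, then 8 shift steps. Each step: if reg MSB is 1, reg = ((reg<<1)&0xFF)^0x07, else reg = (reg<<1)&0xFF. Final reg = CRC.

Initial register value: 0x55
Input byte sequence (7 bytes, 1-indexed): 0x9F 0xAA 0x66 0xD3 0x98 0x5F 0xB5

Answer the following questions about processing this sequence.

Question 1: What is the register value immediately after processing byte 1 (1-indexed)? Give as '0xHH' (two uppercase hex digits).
Answer: 0x78

Derivation:
After byte 1 (0x9F): reg=0x78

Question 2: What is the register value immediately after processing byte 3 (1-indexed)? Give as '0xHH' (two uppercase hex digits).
After byte 1 (0x9F): reg=0x78
After byte 2 (0xAA): reg=0x30
After byte 3 (0x66): reg=0xA5

Answer: 0xA5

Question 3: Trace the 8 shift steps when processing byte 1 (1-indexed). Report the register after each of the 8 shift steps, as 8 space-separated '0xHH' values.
Register before byte 1: 0x55
After XOR with byte 0x9F: 0xCA

Answer: 0x93 0x21 0x42 0x84 0x0F 0x1E 0x3C 0x78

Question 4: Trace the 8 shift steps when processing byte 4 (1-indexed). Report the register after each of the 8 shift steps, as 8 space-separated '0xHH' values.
Answer: 0xEC 0xDF 0xB9 0x75 0xEA 0xD3 0xA1 0x45

Derivation:
After byte 1 (0x9F): reg=0x78
After byte 2 (0xAA): reg=0x30
After byte 3 (0x66): reg=0xA5
Register before byte 4: 0xA5
After XOR with byte 0xD3: 0x76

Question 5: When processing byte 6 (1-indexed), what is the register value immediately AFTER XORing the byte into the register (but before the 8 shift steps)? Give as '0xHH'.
Register before byte 6: 0x1D
Byte 6: 0x5F
0x1D XOR 0x5F = 0x42

Answer: 0x42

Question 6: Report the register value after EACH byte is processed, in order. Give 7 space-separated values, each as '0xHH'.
0x78 0x30 0xA5 0x45 0x1D 0xC9 0x73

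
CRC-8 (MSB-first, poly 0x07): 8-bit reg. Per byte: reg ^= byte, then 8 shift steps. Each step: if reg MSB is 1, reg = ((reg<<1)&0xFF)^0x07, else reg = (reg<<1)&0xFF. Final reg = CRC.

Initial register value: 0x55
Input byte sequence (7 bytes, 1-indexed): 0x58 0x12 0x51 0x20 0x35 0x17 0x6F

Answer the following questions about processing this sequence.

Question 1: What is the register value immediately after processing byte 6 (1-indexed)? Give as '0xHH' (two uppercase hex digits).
After byte 1 (0x58): reg=0x23
After byte 2 (0x12): reg=0x97
After byte 3 (0x51): reg=0x5C
After byte 4 (0x20): reg=0x73
After byte 5 (0x35): reg=0xD5
After byte 6 (0x17): reg=0x40

Answer: 0x40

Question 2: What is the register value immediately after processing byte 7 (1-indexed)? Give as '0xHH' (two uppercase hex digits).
After byte 1 (0x58): reg=0x23
After byte 2 (0x12): reg=0x97
After byte 3 (0x51): reg=0x5C
After byte 4 (0x20): reg=0x73
After byte 5 (0x35): reg=0xD5
After byte 6 (0x17): reg=0x40
After byte 7 (0x6F): reg=0xCD

Answer: 0xCD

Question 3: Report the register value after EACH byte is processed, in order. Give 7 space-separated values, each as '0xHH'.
0x23 0x97 0x5C 0x73 0xD5 0x40 0xCD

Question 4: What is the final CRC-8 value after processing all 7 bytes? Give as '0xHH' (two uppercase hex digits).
After byte 1 (0x58): reg=0x23
After byte 2 (0x12): reg=0x97
After byte 3 (0x51): reg=0x5C
After byte 4 (0x20): reg=0x73
After byte 5 (0x35): reg=0xD5
After byte 6 (0x17): reg=0x40
After byte 7 (0x6F): reg=0xCD

Answer: 0xCD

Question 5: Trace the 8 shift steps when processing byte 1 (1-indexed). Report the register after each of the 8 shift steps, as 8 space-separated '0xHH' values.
Answer: 0x1A 0x34 0x68 0xD0 0xA7 0x49 0x92 0x23

Derivation:
Register before byte 1: 0x55
After XOR with byte 0x58: 0x0D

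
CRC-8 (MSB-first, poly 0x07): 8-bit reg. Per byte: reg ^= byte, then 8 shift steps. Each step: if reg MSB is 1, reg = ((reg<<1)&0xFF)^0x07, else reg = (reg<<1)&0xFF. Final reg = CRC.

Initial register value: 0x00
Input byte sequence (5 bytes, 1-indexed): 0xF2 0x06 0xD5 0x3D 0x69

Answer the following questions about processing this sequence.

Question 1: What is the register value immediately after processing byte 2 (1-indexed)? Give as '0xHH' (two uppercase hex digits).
After byte 1 (0xF2): reg=0xD0
After byte 2 (0x06): reg=0x2C

Answer: 0x2C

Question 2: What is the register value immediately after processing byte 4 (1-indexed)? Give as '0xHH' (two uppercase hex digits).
Answer: 0x1A

Derivation:
After byte 1 (0xF2): reg=0xD0
After byte 2 (0x06): reg=0x2C
After byte 3 (0xD5): reg=0xE1
After byte 4 (0x3D): reg=0x1A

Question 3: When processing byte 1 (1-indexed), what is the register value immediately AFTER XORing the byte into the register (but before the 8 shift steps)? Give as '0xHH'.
Answer: 0xF2

Derivation:
Register before byte 1: 0x00
Byte 1: 0xF2
0x00 XOR 0xF2 = 0xF2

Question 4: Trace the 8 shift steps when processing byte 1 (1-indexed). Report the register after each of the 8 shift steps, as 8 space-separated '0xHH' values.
Answer: 0xE3 0xC1 0x85 0x0D 0x1A 0x34 0x68 0xD0

Derivation:
Register before byte 1: 0x00
After XOR with byte 0xF2: 0xF2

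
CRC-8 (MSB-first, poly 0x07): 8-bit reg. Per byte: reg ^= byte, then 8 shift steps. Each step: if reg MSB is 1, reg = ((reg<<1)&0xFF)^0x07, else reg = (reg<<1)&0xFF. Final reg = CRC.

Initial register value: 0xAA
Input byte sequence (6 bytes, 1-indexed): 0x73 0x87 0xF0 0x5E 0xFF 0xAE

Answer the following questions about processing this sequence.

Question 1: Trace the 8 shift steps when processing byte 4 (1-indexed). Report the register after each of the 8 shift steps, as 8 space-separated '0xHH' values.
Answer: 0x90 0x27 0x4E 0x9C 0x3F 0x7E 0xFC 0xFF

Derivation:
After byte 1 (0x73): reg=0x01
After byte 2 (0x87): reg=0x9B
After byte 3 (0xF0): reg=0x16
Register before byte 4: 0x16
After XOR with byte 0x5E: 0x48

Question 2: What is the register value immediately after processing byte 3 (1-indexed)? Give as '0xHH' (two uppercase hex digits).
Answer: 0x16

Derivation:
After byte 1 (0x73): reg=0x01
After byte 2 (0x87): reg=0x9B
After byte 3 (0xF0): reg=0x16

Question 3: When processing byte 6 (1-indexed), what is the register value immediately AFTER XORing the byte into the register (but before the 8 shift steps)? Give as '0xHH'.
Answer: 0xAE

Derivation:
Register before byte 6: 0x00
Byte 6: 0xAE
0x00 XOR 0xAE = 0xAE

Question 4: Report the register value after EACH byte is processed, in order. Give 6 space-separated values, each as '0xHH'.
0x01 0x9B 0x16 0xFF 0x00 0x43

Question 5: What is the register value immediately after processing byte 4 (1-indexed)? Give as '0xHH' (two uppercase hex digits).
Answer: 0xFF

Derivation:
After byte 1 (0x73): reg=0x01
After byte 2 (0x87): reg=0x9B
After byte 3 (0xF0): reg=0x16
After byte 4 (0x5E): reg=0xFF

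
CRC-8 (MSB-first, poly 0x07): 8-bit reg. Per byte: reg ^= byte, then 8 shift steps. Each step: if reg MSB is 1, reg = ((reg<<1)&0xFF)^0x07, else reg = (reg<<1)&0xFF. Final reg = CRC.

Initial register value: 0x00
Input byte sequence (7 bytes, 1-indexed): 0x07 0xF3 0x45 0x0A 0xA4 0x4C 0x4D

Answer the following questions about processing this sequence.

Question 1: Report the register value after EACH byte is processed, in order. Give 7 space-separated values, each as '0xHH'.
0x15 0xBC 0xE1 0x9F 0xA1 0x8D 0x4E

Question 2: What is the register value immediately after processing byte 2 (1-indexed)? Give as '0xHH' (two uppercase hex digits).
After byte 1 (0x07): reg=0x15
After byte 2 (0xF3): reg=0xBC

Answer: 0xBC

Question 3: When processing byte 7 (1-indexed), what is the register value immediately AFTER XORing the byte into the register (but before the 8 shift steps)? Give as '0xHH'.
Register before byte 7: 0x8D
Byte 7: 0x4D
0x8D XOR 0x4D = 0xC0

Answer: 0xC0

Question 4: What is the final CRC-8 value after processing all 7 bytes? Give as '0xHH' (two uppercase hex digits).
Answer: 0x4E

Derivation:
After byte 1 (0x07): reg=0x15
After byte 2 (0xF3): reg=0xBC
After byte 3 (0x45): reg=0xE1
After byte 4 (0x0A): reg=0x9F
After byte 5 (0xA4): reg=0xA1
After byte 6 (0x4C): reg=0x8D
After byte 7 (0x4D): reg=0x4E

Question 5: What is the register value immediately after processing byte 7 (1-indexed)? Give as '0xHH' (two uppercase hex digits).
After byte 1 (0x07): reg=0x15
After byte 2 (0xF3): reg=0xBC
After byte 3 (0x45): reg=0xE1
After byte 4 (0x0A): reg=0x9F
After byte 5 (0xA4): reg=0xA1
After byte 6 (0x4C): reg=0x8D
After byte 7 (0x4D): reg=0x4E

Answer: 0x4E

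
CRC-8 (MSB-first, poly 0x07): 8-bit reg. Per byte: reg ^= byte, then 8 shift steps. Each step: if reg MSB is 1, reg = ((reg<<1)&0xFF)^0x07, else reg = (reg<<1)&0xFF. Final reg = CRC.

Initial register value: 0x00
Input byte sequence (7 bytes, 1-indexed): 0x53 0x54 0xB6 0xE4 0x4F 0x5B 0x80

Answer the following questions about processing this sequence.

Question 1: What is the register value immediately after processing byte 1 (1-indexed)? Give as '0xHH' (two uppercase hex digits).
Answer: 0xBE

Derivation:
After byte 1 (0x53): reg=0xBE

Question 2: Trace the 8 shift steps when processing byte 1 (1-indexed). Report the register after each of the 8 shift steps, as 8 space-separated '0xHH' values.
Answer: 0xA6 0x4B 0x96 0x2B 0x56 0xAC 0x5F 0xBE

Derivation:
Register before byte 1: 0x00
After XOR with byte 0x53: 0x53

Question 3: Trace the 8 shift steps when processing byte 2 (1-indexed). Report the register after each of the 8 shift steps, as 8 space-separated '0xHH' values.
Answer: 0xD3 0xA1 0x45 0x8A 0x13 0x26 0x4C 0x98

Derivation:
After byte 1 (0x53): reg=0xBE
Register before byte 2: 0xBE
After XOR with byte 0x54: 0xEA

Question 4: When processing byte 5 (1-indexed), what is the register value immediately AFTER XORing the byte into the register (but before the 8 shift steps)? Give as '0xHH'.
Answer: 0x85

Derivation:
Register before byte 5: 0xCA
Byte 5: 0x4F
0xCA XOR 0x4F = 0x85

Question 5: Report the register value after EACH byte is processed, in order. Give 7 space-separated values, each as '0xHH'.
0xBE 0x98 0xCA 0xCA 0x92 0x71 0xD9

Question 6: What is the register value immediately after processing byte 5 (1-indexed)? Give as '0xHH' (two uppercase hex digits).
Answer: 0x92

Derivation:
After byte 1 (0x53): reg=0xBE
After byte 2 (0x54): reg=0x98
After byte 3 (0xB6): reg=0xCA
After byte 4 (0xE4): reg=0xCA
After byte 5 (0x4F): reg=0x92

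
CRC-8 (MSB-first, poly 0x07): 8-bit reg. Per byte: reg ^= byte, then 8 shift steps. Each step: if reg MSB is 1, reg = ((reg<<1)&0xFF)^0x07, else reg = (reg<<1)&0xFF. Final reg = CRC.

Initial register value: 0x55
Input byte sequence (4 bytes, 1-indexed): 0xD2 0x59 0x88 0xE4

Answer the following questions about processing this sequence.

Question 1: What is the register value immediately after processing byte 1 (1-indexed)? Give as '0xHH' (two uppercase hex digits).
After byte 1 (0xD2): reg=0x9C

Answer: 0x9C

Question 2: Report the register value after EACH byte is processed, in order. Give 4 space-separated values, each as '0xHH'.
0x9C 0x55 0x1D 0xE1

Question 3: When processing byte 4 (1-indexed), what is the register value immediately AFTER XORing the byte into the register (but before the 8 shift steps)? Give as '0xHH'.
Answer: 0xF9

Derivation:
Register before byte 4: 0x1D
Byte 4: 0xE4
0x1D XOR 0xE4 = 0xF9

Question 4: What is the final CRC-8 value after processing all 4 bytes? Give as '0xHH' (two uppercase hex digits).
Answer: 0xE1

Derivation:
After byte 1 (0xD2): reg=0x9C
After byte 2 (0x59): reg=0x55
After byte 3 (0x88): reg=0x1D
After byte 4 (0xE4): reg=0xE1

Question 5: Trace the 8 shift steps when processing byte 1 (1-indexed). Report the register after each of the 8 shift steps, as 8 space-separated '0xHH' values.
Register before byte 1: 0x55
After XOR with byte 0xD2: 0x87

Answer: 0x09 0x12 0x24 0x48 0x90 0x27 0x4E 0x9C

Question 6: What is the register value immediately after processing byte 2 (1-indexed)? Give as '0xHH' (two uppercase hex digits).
After byte 1 (0xD2): reg=0x9C
After byte 2 (0x59): reg=0x55

Answer: 0x55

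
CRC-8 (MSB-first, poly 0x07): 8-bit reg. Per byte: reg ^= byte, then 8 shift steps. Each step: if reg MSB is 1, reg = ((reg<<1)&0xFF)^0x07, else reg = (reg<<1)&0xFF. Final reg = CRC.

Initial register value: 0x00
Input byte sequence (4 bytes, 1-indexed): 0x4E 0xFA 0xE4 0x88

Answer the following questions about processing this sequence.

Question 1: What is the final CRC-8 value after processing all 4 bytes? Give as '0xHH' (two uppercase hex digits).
Answer: 0x12

Derivation:
After byte 1 (0x4E): reg=0xED
After byte 2 (0xFA): reg=0x65
After byte 3 (0xE4): reg=0x8E
After byte 4 (0x88): reg=0x12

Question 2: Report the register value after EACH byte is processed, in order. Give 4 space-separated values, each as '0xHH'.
0xED 0x65 0x8E 0x12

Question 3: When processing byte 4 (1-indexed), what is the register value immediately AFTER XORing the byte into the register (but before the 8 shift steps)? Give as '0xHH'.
Register before byte 4: 0x8E
Byte 4: 0x88
0x8E XOR 0x88 = 0x06

Answer: 0x06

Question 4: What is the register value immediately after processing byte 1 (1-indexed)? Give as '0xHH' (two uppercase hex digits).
After byte 1 (0x4E): reg=0xED

Answer: 0xED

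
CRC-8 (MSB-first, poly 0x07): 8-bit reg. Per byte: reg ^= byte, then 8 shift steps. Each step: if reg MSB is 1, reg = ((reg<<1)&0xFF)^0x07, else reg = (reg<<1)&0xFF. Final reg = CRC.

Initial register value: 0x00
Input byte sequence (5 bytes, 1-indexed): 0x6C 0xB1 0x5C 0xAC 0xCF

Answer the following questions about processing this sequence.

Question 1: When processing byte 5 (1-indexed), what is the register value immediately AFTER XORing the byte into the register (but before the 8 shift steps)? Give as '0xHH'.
Register before byte 5: 0x81
Byte 5: 0xCF
0x81 XOR 0xCF = 0x4E

Answer: 0x4E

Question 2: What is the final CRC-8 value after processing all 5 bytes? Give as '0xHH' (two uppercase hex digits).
After byte 1 (0x6C): reg=0x03
After byte 2 (0xB1): reg=0x17
After byte 3 (0x5C): reg=0xF6
After byte 4 (0xAC): reg=0x81
After byte 5 (0xCF): reg=0xED

Answer: 0xED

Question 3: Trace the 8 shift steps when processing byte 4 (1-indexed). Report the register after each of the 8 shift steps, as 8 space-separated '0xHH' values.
After byte 1 (0x6C): reg=0x03
After byte 2 (0xB1): reg=0x17
After byte 3 (0x5C): reg=0xF6
Register before byte 4: 0xF6
After XOR with byte 0xAC: 0x5A

Answer: 0xB4 0x6F 0xDE 0xBB 0x71 0xE2 0xC3 0x81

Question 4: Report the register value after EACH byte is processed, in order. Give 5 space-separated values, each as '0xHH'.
0x03 0x17 0xF6 0x81 0xED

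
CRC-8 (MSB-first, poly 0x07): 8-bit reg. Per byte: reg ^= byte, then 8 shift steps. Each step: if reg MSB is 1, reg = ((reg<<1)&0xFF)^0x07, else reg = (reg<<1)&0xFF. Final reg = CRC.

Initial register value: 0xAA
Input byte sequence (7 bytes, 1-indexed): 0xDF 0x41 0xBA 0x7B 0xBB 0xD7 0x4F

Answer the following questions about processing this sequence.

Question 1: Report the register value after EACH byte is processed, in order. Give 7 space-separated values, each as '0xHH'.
0x4C 0x23 0xC6 0x3A 0x8E 0x88 0x5B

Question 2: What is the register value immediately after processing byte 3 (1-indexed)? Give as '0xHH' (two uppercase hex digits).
Answer: 0xC6

Derivation:
After byte 1 (0xDF): reg=0x4C
After byte 2 (0x41): reg=0x23
After byte 3 (0xBA): reg=0xC6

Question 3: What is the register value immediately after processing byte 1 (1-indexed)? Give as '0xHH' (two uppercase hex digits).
Answer: 0x4C

Derivation:
After byte 1 (0xDF): reg=0x4C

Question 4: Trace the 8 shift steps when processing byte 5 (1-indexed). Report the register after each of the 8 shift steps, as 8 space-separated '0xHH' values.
Answer: 0x05 0x0A 0x14 0x28 0x50 0xA0 0x47 0x8E

Derivation:
After byte 1 (0xDF): reg=0x4C
After byte 2 (0x41): reg=0x23
After byte 3 (0xBA): reg=0xC6
After byte 4 (0x7B): reg=0x3A
Register before byte 5: 0x3A
After XOR with byte 0xBB: 0x81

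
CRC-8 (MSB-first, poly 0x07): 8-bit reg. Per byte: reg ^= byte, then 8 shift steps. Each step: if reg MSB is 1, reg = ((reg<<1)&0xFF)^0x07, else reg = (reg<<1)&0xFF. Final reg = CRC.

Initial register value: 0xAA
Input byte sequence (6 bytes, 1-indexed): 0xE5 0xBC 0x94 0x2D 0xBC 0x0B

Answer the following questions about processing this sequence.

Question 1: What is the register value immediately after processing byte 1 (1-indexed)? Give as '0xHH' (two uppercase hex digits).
Answer: 0xEA

Derivation:
After byte 1 (0xE5): reg=0xEA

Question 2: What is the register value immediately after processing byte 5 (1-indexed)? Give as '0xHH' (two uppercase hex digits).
Answer: 0xF0

Derivation:
After byte 1 (0xE5): reg=0xEA
After byte 2 (0xBC): reg=0xA5
After byte 3 (0x94): reg=0x97
After byte 4 (0x2D): reg=0x2F
After byte 5 (0xBC): reg=0xF0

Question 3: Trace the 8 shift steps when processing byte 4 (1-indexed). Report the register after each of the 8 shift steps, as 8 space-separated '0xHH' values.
Answer: 0x73 0xE6 0xCB 0x91 0x25 0x4A 0x94 0x2F

Derivation:
After byte 1 (0xE5): reg=0xEA
After byte 2 (0xBC): reg=0xA5
After byte 3 (0x94): reg=0x97
Register before byte 4: 0x97
After XOR with byte 0x2D: 0xBA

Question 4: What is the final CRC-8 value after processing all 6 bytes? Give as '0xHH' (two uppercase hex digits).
Answer: 0xEF

Derivation:
After byte 1 (0xE5): reg=0xEA
After byte 2 (0xBC): reg=0xA5
After byte 3 (0x94): reg=0x97
After byte 4 (0x2D): reg=0x2F
After byte 5 (0xBC): reg=0xF0
After byte 6 (0x0B): reg=0xEF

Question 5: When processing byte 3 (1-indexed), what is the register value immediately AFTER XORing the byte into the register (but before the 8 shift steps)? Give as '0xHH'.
Answer: 0x31

Derivation:
Register before byte 3: 0xA5
Byte 3: 0x94
0xA5 XOR 0x94 = 0x31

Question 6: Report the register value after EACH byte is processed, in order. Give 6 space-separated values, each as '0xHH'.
0xEA 0xA5 0x97 0x2F 0xF0 0xEF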